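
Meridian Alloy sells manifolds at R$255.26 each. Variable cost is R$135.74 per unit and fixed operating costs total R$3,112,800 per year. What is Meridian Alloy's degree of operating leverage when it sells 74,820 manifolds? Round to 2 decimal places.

Contribution at this volume is 74,820 × R$119.52 = R$8,942,486.40.
Subtracting fixed costs: EBIT = R$8,942,486.40 − R$3,112,800 = R$5,829,686.40.
So DOL = total CM / EBIT = R$8,942,486.40 / R$5,829,686.40 = 1.5340.

1.53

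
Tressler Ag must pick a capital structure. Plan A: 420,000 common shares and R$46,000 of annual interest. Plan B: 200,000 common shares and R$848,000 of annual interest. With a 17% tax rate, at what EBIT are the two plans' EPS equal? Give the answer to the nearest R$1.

Set EPS_A = EPS_B: (EBIT − R$46,000)(1 − 0.17) ÷ 420,000 = (EBIT − R$848,000)(1 − 0.17) ÷ 200,000.
Cancelling (1 − t) and cross-multiplying: 200,000·(EBIT − 46,000) = 420,000·(EBIT − 848,000).
Solving, EBIT = (848,000·420,000 − 46,000·200,000) / (420,000 − 200,000) = 346,960,000,000 / 220,000 = 1,577,090.91.

R$1,577,091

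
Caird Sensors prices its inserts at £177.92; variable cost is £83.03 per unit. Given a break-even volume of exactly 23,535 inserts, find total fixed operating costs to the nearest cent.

£2,233,236.15

Unit CM = price − variable cost = £177.92 − £83.03 = £94.89.
Since BE = FC / CM, FC = 23,535 × £94.89 = £2,233,236.15.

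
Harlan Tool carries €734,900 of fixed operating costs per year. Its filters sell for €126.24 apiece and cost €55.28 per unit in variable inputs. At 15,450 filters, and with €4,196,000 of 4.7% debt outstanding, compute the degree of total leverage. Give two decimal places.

6.68

Contribution at this volume is 15,450 × €70.96 = €1,096,332.00.
Operating income = contribution − fixed costs = €1,096,332.00 − €734,900 = €361,432.00. Interest = €197,212.00.
DOL = €1,096,332.00 ÷ €361,432.00 = 3.0333; DFL = €361,432.00 ÷ €164,220.00 = 2.2009.
DCL = DOL × DFL = 3.0333 × 2.2009 = 6.6760.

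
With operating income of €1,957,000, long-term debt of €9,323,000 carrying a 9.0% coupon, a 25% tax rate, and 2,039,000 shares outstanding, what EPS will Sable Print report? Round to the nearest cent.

Pre-tax income = €1,957,000 − €839,070.00 = €1,117,930.00.
After tax at 25%: net income = €1,117,930.00 × 0.75 = €838,447.50.
EPS = €838,447.50 ÷ 2,039,000 = €0.41.

€0.41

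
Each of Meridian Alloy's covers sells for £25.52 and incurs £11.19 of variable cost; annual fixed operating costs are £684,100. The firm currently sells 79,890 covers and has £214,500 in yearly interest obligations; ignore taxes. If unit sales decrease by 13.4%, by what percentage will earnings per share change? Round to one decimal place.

Total contribution margin = 79,890 × £14.33 = £1,144,823.70.
Operating income = contribution − fixed costs = £1,144,823.70 − £684,100 = £460,723.70.
After interest of £214,500.00, pre-tax earnings = £246,223.70.
DCL = total CM / (EBIT − I) = £1,144,823.70 / £246,223.70 = 4.6495.
%ΔEPS = DCL × %ΔSales = 4.6495 × -13.4% = -62.3%.

-62.3%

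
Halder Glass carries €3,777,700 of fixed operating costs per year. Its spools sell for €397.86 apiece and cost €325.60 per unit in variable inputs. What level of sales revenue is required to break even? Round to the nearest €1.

€20,799,830

Contribution margin per unit = €397.86 − €325.60 = €72.26, a CM ratio of €72.26 ÷ €397.86 = 0.1816.
Break-even sales = FC ÷ CM ratio = €3,777,700 × €397.86 / €72.26 = €20,799,830.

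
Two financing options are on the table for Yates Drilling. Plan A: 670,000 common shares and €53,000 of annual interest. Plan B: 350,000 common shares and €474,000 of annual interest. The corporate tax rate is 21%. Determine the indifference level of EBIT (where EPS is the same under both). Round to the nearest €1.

€934,469

At indifference, (EBIT − 53,000)(1 − t)/670,000 = (EBIT − 474,000)(1 − t)/350,000.
Cancelling (1 − t) and cross-multiplying: 350,000·(EBIT − 53,000) = 670,000·(EBIT − 474,000).
Solving, EBIT = (474,000·670,000 − 53,000·350,000) / (670,000 − 350,000) = 299,030,000,000 / 320,000 = 934,468.75.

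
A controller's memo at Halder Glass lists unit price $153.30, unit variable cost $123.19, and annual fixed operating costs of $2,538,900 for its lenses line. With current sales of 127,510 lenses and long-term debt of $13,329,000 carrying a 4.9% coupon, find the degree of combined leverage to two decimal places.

Total contribution margin = 127,510 × $30.11 = $3,839,326.10.
EBIT = $3,839,326.10 − $2,538,900 = $1,300,426.10. Interest = $653,121.00.
DOL = $3,839,326.10 ÷ $1,300,426.10 = 2.9524; DFL = $1,300,426.10 ÷ $647,305.10 = 2.0090.
DCL = DOL × DFL = 2.9524 × 2.0090 = 5.9314.

5.93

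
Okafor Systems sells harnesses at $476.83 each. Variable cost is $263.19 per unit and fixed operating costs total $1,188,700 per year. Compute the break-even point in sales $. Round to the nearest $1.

Contribution margin per unit = $476.83 − $263.19 = $213.64, a CM ratio of $213.64 ÷ $476.83 = 0.4480.
Break-even sales = FC ÷ CM ratio = $1,188,700 × $476.83 / $213.64 = $2,653,098.

$2,653,098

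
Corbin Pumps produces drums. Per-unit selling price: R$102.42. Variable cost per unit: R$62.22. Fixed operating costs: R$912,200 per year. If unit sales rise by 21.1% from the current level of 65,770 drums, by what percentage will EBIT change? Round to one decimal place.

+32.2%

At 65,770 units, contribution = 65,770 × R$40.20 = R$2,643,954.00.
Subtracting fixed costs: EBIT = R$2,643,954.00 − R$912,200 = R$1,731,754.00.
DOL = contribution ÷ EBIT = R$2,643,954.00 ÷ R$1,731,754.00 = 1.5267.
Operating income changes by 1.5267 × +21.1% = +32.2%.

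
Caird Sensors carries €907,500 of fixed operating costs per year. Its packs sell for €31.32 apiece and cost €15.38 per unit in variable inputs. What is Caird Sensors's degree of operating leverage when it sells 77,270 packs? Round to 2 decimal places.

3.80

At 77,270 units, contribution = 77,270 × €15.94 = €1,231,683.80.
Subtracting fixed costs: EBIT = €1,231,683.80 − €907,500 = €324,183.80.
So DOL = total CM / EBIT = €1,231,683.80 / €324,183.80 = 3.7993.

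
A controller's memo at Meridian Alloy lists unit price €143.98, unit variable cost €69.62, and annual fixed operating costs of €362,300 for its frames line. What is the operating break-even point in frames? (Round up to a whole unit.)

4,873 frames

Contribution margin per unit = €143.98 − €69.62 = €74.36.
Units to break even: €362,300 ÷ €74.36 = 4,872.24, rounded up to 4,873.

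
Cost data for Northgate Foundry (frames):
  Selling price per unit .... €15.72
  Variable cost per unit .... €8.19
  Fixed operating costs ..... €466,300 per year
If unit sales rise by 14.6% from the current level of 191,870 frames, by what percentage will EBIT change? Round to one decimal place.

At 191,870 units, contribution = 191,870 × €7.53 = €1,444,781.10.
EBIT = €1,444,781.10 − €466,300 = €978,481.10.
So DOL = total CM / EBIT = €1,444,781.10 / €978,481.10 = 1.4766.
Operating income changes by 1.4766 × +14.6% = +21.6%.

+21.6%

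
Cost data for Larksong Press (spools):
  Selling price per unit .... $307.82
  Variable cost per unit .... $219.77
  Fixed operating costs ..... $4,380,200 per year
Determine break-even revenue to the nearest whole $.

$15,313,040

Contribution margin per unit = $307.82 − $219.77 = $88.05, a CM ratio of $88.05 ÷ $307.82 = 0.2860.
Break-even sales = FC ÷ CM ratio = $4,380,200 × $307.82 / $88.05 = $15,313,040.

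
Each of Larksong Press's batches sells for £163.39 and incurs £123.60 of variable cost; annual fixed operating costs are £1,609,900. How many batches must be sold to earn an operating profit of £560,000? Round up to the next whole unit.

Unit CM = price − variable cost = £163.39 − £123.60 = £39.79.
Required volume = (fixed costs + target profit) ÷ CM = (£1,609,900 + £560,000) ÷ £39.79 = 54,533.80, so 54,534 batches.

54,534 batches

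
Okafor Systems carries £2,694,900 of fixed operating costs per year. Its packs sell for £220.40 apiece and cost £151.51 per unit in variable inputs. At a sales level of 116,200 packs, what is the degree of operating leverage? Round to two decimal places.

At 116,200 units, contribution = 116,200 × £68.89 = £8,005,018.00.
EBIT = £8,005,018.00 − £2,694,900 = £5,310,118.00.
DOL = contribution ÷ EBIT = £8,005,018.00 ÷ £5,310,118.00 = 1.5075.

1.51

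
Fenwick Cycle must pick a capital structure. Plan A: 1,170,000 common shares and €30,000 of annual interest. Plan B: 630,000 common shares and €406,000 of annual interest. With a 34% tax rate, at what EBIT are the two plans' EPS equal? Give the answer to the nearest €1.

€844,667

Set EPS_A = EPS_B: (EBIT − €30,000)(1 − 0.34) ÷ 1,170,000 = (EBIT − €406,000)(1 − 0.34) ÷ 630,000.
Cancelling (1 − t) and cross-multiplying: 630,000·(EBIT − 30,000) = 1,170,000·(EBIT − 406,000).
Solving, EBIT = (406,000·1,170,000 − 30,000·630,000) / (1,170,000 − 630,000) = 456,120,000,000 / 540,000 = 844,666.67.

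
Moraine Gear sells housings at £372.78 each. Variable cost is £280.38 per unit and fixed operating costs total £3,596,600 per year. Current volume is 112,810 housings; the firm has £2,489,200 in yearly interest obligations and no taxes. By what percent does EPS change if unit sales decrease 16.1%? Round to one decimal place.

-38.7%

Total contribution margin = 112,810 × £92.40 = £10,423,644.00.
Operating income = contribution − fixed costs = £10,423,644.00 − £3,596,600 = £6,827,044.00.
After interest of £2,489,200.00, pre-tax earnings = £4,337,844.00.
Degree of combined leverage = contribution ÷ (EBIT − I) = £10,423,644.00 ÷ £4,337,844.00 = 2.4030.
EPS therefore changes by 2.4030 × (-16.1%) = -38.7%.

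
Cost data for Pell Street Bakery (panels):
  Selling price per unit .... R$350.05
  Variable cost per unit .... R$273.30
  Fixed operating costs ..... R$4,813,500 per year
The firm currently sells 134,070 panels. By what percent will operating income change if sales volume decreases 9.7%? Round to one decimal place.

Total contribution margin = 134,070 × R$76.75 = R$10,289,872.50.
EBIT = R$10,289,872.50 − R$4,813,500 = R$5,476,372.50.
Degree of operating leverage = R$10,289,872.50 / R$5,476,372.50 = 1.8790.
Operating income changes by 1.8790 × -9.7% = -18.2%.

-18.2%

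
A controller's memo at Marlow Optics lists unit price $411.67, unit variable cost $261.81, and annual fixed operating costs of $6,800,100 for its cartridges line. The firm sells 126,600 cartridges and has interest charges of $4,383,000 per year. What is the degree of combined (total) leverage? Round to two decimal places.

Contribution at this volume is 126,600 × $149.86 = $18,972,276.00.
Subtracting fixed costs: EBIT = $18,972,276.00 − $6,800,100 = $12,172,176.00. Interest = $4,383,000.00.
DOL = $18,972,276.00 ÷ $12,172,176.00 = 1.5587; DFL = $12,172,176.00 ÷ $7,789,176.00 = 1.5627.
Combined leverage = 1.5587 × 1.5627 = 2.4358.

2.44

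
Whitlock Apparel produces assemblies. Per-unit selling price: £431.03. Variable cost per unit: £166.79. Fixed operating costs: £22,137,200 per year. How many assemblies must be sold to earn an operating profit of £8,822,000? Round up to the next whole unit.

Unit CM = price − variable cost = £431.03 − £166.79 = £264.24.
Need Q such that Q × £264.24 − £22,137,200 = £8,822,000, i.e. Q = £30,959,200 / £264.24 = 117,163.18 → 117,164.

117,164 assemblies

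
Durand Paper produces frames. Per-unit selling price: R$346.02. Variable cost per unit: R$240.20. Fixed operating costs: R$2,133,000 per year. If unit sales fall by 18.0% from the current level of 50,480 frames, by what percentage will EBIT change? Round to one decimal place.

-30.0%

Total contribution margin = 50,480 × R$105.82 = R$5,341,793.60.
Subtracting fixed costs: EBIT = R$5,341,793.60 − R$2,133,000 = R$3,208,793.60.
So DOL = total CM / EBIT = R$5,341,793.60 / R$3,208,793.60 = 1.6647.
%ΔEBIT = DOL × %ΔSales = 1.6647 × -18.0% = -30.0%.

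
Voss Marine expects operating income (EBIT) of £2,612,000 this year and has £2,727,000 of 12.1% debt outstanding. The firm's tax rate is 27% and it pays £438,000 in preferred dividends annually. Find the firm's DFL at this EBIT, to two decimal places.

1.55

Interest = £329,967.00.
Preferred dividends grossed up pre-tax: £438,000 / (1 − 0.27) = £600,000.00.
DFL = EBIT ÷ [EBIT − I − D_p/(1−t)] = £2,612,000 ÷ [£2,612,000 − £329,967.00 − £600,000.00] = £2,612,000 ÷ £1,682,033.00 = 1.5529.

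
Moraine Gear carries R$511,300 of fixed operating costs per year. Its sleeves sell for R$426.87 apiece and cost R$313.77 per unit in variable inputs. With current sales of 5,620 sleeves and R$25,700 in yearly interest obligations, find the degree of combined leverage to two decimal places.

6.45

Contribution at this volume is 5,620 × R$113.10 = R$635,622.00.
Subtracting fixed costs: EBIT = R$635,622.00 − R$511,300 = R$124,322.00. Interest = R$25,700.00.
DOL = R$635,622.00 ÷ R$124,322.00 = 5.1127; DFL = R$124,322.00 ÷ R$98,622.00 = 1.2606.
DCL = DOL × DFL = 5.1127 × 1.2606 = 6.4451.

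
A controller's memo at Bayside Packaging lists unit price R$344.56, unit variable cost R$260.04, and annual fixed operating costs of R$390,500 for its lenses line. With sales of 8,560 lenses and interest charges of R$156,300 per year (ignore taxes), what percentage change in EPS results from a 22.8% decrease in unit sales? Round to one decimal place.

At 8,560 units, contribution = 8,560 × R$84.52 = R$723,491.20.
Subtracting fixed costs: EBIT = R$723,491.20 − R$390,500 = R$332,991.20.
After interest of R$156,300.00, pre-tax earnings = R$176,691.20.
Degree of combined leverage = contribution ÷ (EBIT − I) = R$723,491.20 ÷ R$176,691.20 = 4.0947.
EPS therefore changes by 4.0947 × (-22.8%) = -93.4%.

-93.4%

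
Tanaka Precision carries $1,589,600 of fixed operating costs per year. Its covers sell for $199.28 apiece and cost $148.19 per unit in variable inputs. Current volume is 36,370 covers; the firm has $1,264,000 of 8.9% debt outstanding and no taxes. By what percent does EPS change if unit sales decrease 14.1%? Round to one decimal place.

-167.9%

At 36,370 units, contribution = 36,370 × $51.09 = $1,858,143.30.
EBIT = $1,858,143.30 − $1,589,600 = $268,543.30.
Interest = $112,496.00, so EBIT − I = $156,047.30.
DCL = total CM / (EBIT − I) = $1,858,143.30 / $156,047.30 = 11.9076.
%ΔEPS = DCL × %ΔSales = 11.9076 × -14.1% = -167.9%.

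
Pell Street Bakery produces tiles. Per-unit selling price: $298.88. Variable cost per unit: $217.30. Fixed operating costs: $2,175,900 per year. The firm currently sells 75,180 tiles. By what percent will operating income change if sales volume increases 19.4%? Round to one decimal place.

+30.1%

Contribution at this volume is 75,180 × $81.58 = $6,133,184.40.
EBIT = $6,133,184.40 − $2,175,900 = $3,957,284.40.
DOL = contribution ÷ EBIT = $6,133,184.40 ÷ $3,957,284.40 = 1.5498.
Operating income changes by 1.5498 × +19.4% = +30.1%.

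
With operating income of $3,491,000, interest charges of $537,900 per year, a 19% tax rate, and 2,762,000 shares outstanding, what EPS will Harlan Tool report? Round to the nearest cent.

Pre-tax income = $3,491,000 − $537,900.00 = $2,953,100.00.
Net income = $2,953,100.00 × (1 − 0.19) = $2,392,011.00.
EPS = $2,392,011.00 ÷ 2,762,000 = $0.87.

$0.87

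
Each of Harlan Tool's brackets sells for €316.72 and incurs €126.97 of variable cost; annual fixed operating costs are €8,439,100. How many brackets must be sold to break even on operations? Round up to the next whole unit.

44,475 brackets

Contribution margin per unit = €316.72 − €126.97 = €189.75.
Break-even Q = €8,439,100 / €189.75 = 44,474.84 → 44,475 brackets.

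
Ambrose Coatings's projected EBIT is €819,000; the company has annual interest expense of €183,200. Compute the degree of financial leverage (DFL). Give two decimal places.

Interest = €183,200.00.
DFL = EBIT ÷ (EBIT − I) = €819,000 ÷ (€819,000 − €183,200.00) = €819,000 ÷ €635,800.00 = 1.2881.

1.29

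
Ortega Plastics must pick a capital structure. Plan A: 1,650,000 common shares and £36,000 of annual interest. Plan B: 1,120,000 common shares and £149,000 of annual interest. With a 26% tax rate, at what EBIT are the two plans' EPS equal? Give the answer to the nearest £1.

Set EPS_A = EPS_B: (EBIT − £36,000)(1 − 0.26) ÷ 1,650,000 = (EBIT − £149,000)(1 − 0.26) ÷ 1,120,000.
The (1 − t) factor cancels: (EBIT − 36,000) × 1,120,000 = (EBIT − 149,000) × 1,650,000.
Solving, EBIT = (149,000·1,650,000 − 36,000·1,120,000) / (1,650,000 − 1,120,000) = 205,530,000,000 / 530,000 = 387,792.45.

£387,792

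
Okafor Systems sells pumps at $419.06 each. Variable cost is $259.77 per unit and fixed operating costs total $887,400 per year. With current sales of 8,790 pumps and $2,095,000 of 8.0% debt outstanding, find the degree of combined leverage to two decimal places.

Contribution at this volume is 8,790 × $159.29 = $1,400,159.10.
Operating income = contribution − fixed costs = $1,400,159.10 − $887,400 = $512,759.10. Interest = $167,600.00, so EBIT − I = $345,159.10.
DCL = contribution ÷ (EBIT − I) = $1,400,159.10 ÷ $345,159.10 = 4.0566.

4.06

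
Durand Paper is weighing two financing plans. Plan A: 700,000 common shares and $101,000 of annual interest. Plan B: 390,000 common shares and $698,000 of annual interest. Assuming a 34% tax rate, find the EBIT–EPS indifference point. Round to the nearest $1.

$1,449,065

Set EPS_A = EPS_B: (EBIT − $101,000)(1 − 0.34) ÷ 700,000 = (EBIT − $698,000)(1 − 0.34) ÷ 390,000.
Cancelling (1 − t) and cross-multiplying: 390,000·(EBIT − 101,000) = 700,000·(EBIT − 698,000).
EBIT × (700,000 − 390,000) = 698,000 × 700,000 − 101,000 × 390,000 = 449,210,000,000, so EBIT = 449,210,000,000 ÷ 310,000 = 1,449,064.52.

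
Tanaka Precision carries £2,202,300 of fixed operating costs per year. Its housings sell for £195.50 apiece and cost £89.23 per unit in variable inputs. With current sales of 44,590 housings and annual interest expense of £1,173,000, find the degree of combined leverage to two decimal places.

Contribution at this volume is 44,590 × £106.27 = £4,738,579.30.
EBIT = £4,738,579.30 − £2,202,300 = £2,536,279.30. Interest = £1,173,000.00, so EBIT − I = £1,363,279.30.
Degree of total leverage = total CM / (EBIT − interest) = £4,738,579.30 / £1,363,279.30 = 3.4759.

3.48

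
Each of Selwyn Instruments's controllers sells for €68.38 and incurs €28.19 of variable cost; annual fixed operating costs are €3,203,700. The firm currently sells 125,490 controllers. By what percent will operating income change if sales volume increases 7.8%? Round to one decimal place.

Total contribution margin = 125,490 × €40.19 = €5,043,443.10.
Subtracting fixed costs: EBIT = €5,043,443.10 − €3,203,700 = €1,839,743.10.
DOL = contribution ÷ EBIT = €5,043,443.10 ÷ €1,839,743.10 = 2.7414.
So EBIT moves 2.7414 × (+7.8%) = +21.4%.

+21.4%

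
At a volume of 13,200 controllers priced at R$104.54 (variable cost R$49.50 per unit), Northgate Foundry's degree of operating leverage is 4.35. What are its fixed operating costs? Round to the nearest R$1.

R$559,510

Contribution at this volume is 13,200 × R$55.04 = R$726,528.00.
DOL = contribution / EBIT, so EBIT = R$726,528.00 / 4.35 = R$167,017.93.
And FC = contribution − EBIT = R$726,528.00 − R$167,017.93 = R$559,510.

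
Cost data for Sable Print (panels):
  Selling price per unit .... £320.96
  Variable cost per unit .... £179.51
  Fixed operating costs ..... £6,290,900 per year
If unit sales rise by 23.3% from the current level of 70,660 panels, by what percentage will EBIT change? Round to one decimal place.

+62.9%

Total contribution margin = 70,660 × £141.45 = £9,994,857.00.
EBIT = £9,994,857.00 − £6,290,900 = £3,703,957.00.
Degree of operating leverage = £9,994,857.00 / £3,703,957.00 = 2.6984.
%ΔEBIT = DOL × %ΔSales = 2.6984 × +23.3% = +62.9%.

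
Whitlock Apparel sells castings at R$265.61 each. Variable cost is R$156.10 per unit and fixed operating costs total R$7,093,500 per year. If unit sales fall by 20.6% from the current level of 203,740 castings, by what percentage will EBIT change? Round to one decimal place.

Total contribution margin = 203,740 × R$109.51 = R$22,311,567.40.
Operating income = contribution − fixed costs = R$22,311,567.40 − R$7,093,500 = R$15,218,067.40.
Degree of operating leverage = R$22,311,567.40 / R$15,218,067.40 = 1.4661.
So EBIT moves 1.4661 × (-20.6%) = -30.2%.

-30.2%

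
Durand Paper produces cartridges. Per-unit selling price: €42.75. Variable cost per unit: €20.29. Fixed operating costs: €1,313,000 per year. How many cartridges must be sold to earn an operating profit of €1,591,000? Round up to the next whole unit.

129,297 cartridges

Unit CM = price − variable cost = €42.75 − €20.29 = €22.46.
Need Q such that Q × €22.46 − €1,313,000 = €1,591,000, i.e. Q = €2,904,000 / €22.46 = 129,296.53 → 129,297.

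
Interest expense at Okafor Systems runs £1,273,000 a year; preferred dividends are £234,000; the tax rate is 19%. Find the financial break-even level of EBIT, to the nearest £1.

Grossing the preferred dividend up to pre-tax terms: £234,000 / (1 − 0.19) = £288,888.89.
EPS = 0 when EBIT covers interest plus the pre-tax preferred burden: £1,273,000 + £288,888.89 = £1,561,888.89.

£1,561,889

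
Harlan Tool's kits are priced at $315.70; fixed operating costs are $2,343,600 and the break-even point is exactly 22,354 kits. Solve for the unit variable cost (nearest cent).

At break-even, FC = Q × (P − VC), so P − VC = $2,343,600 ÷ 22,354 = $104.8403.
Variable cost per unit = $315.70 − $104.8403 = $210.86.

$210.86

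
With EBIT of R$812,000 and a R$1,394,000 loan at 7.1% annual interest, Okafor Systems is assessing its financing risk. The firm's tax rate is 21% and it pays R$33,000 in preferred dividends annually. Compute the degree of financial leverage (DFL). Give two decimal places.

Interest = R$98,974.00.
Preferred dividends grossed up pre-tax: R$33,000 / (1 − 0.21) = R$41,772.15.
DFL = EBIT ÷ [EBIT − I − D_p/(1−t)] = R$812,000 ÷ [R$812,000 − R$98,974.00 − R$41,772.15] = R$812,000 ÷ R$671,253.85 = 1.2097.

1.21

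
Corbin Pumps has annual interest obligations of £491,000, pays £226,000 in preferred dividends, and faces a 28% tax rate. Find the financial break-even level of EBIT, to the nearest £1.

Grossing the preferred dividend up to pre-tax terms: £226,000 / (1 − 0.28) = £313,888.89.
Financial break-even EBIT = interest + D_p ÷ (1 − t) = £491,000 + £313,888.89 = £804,888.89.

£804,889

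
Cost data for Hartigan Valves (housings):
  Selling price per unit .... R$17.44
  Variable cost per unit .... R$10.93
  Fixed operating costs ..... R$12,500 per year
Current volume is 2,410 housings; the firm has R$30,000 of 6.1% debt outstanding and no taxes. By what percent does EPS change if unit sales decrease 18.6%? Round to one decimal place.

At 2,410 units, contribution = 2,410 × R$6.51 = R$15,689.10.
EBIT = R$15,689.10 − R$12,500 = R$3,189.10.
After interest of R$1,830.00, pre-tax earnings = R$1,359.10.
Degree of combined leverage = contribution ÷ (EBIT − I) = R$15,689.10 ÷ R$1,359.10 = 11.5437.
EPS therefore changes by 11.5437 × (-18.6%) = -214.7%.

-214.7%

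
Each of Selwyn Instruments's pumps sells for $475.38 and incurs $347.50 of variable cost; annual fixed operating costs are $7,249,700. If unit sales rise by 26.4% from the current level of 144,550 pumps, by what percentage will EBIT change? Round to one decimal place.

+43.4%

At 144,550 units, contribution = 144,550 × $127.88 = $18,485,054.00.
Operating income = contribution − fixed costs = $18,485,054.00 − $7,249,700 = $11,235,354.00.
DOL = contribution ÷ EBIT = $18,485,054.00 ÷ $11,235,354.00 = 1.6453.
%ΔEBIT = DOL × %ΔSales = 1.6453 × +26.4% = +43.4%.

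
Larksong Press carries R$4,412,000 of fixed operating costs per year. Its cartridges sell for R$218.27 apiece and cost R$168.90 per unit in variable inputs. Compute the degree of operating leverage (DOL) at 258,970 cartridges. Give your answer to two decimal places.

Contribution at this volume is 258,970 × R$49.37 = R$12,785,348.90.
Subtracting fixed costs: EBIT = R$12,785,348.90 − R$4,412,000 = R$8,373,348.90.
So DOL = total CM / EBIT = R$12,785,348.90 / R$8,373,348.90 = 1.5269.

1.53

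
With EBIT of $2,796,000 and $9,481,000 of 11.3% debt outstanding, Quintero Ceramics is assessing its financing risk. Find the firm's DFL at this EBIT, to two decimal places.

1.62

Annual interest charges come to $1,071,353.00.
DFL = EBIT ÷ (EBIT − I) = $2,796,000 ÷ ($2,796,000 − $1,071,353.00) = $2,796,000 ÷ $1,724,647.00 = 1.6212.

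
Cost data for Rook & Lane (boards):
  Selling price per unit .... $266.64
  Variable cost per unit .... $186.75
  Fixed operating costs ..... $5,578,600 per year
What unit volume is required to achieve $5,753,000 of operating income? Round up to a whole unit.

Unit CM = price − variable cost = $266.64 − $186.75 = $79.89.
Required volume = (fixed costs + target profit) ÷ CM = ($5,578,600 + $5,753,000) ÷ $79.89 = 141,840.03, so 141,841 boards.

141,841 boards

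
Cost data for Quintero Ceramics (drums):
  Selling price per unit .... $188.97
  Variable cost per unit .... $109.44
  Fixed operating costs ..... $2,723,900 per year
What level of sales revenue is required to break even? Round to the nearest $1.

$6,472,217

CM per unit = $188.97 − $109.44 = $79.53; CM ratio = $79.53 / $188.97 = 0.4209.
Break-even revenue = fixed costs × price ÷ CM = $2,723,900 × $188.97 ÷ $79.53 = $6,472,217.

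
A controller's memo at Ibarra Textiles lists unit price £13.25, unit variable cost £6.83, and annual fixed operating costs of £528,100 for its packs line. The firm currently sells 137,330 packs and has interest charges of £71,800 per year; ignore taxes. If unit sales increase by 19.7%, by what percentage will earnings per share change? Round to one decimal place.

At 137,330 units, contribution = 137,330 × £6.42 = £881,658.60.
Subtracting fixed costs: EBIT = £881,658.60 − £528,100 = £353,558.60.
After interest of £71,800.00, pre-tax earnings = £281,758.60.
DCL = total CM / (EBIT − I) = £881,658.60 / £281,758.60 = 3.1291.
EPS therefore changes by 3.1291 × (+19.7%) = +61.6%.

+61.6%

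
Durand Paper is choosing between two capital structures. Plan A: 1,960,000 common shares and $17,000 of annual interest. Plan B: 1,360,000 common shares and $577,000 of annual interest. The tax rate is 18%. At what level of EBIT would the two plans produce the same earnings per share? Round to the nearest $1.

$1,846,333

At indifference, (EBIT − 17,000)(1 − t)/1,960,000 = (EBIT − 577,000)(1 − t)/1,360,000.
Cancelling (1 − t) and cross-multiplying: 1,360,000·(EBIT − 17,000) = 1,960,000·(EBIT − 577,000).
Solving, EBIT = (577,000·1,960,000 − 17,000·1,360,000) / (1,960,000 − 1,360,000) = 1,107,800,000,000 / 600,000 = 1,846,333.33.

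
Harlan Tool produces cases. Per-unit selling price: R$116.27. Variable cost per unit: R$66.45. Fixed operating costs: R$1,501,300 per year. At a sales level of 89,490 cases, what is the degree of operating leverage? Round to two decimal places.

Total contribution margin = 89,490 × R$49.82 = R$4,458,391.80.
Subtracting fixed costs: EBIT = R$4,458,391.80 − R$1,501,300 = R$2,957,091.80.
So DOL = total CM / EBIT = R$4,458,391.80 / R$2,957,091.80 = 1.5077.

1.51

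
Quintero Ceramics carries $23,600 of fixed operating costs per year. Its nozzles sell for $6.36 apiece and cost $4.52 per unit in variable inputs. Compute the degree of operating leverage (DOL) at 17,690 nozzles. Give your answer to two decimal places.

3.64

Contribution at this volume is 17,690 × $1.84 = $32,549.60.
Operating income = contribution − fixed costs = $32,549.60 − $23,600 = $8,949.60.
So DOL = total CM / EBIT = $32,549.60 / $8,949.60 = 3.6370.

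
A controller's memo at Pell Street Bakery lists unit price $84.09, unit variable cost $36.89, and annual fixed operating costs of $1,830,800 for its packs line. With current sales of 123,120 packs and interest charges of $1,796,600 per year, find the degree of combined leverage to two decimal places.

2.66

Total contribution margin = 123,120 × $47.20 = $5,811,264.00.
Subtracting fixed costs: EBIT = $5,811,264.00 − $1,830,800 = $3,980,464.00. Interest = $1,796,600.00, so EBIT − I = $2,183,864.00.
Degree of total leverage = total CM / (EBIT − interest) = $5,811,264.00 / $2,183,864.00 = 2.6610.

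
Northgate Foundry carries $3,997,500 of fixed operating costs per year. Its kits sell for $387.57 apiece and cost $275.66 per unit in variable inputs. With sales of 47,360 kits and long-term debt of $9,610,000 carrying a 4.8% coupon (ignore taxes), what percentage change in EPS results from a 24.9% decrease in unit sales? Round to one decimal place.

Total contribution margin = 47,360 × $111.91 = $5,300,057.60.
EBIT = $5,300,057.60 − $3,997,500 = $1,302,557.60.
After interest of $461,280.00, pre-tax earnings = $841,277.60.
DCL = total CM / (EBIT − I) = $5,300,057.60 / $841,277.60 = 6.3000.
%ΔEPS = DCL × %ΔSales = 6.3000 × -24.9% = -156.9%.

-156.9%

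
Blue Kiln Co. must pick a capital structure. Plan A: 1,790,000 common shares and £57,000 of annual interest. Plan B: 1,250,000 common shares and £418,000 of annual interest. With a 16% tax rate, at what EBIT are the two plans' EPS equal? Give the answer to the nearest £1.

£1,253,648

At indifference, (EBIT − 57,000)(1 − t)/1,790,000 = (EBIT − 418,000)(1 − t)/1,250,000.
Cancelling (1 − t) and cross-multiplying: 1,250,000·(EBIT − 57,000) = 1,790,000·(EBIT − 418,000).
Solving, EBIT = (418,000·1,790,000 − 57,000·1,250,000) / (1,790,000 − 1,250,000) = 676,970,000,000 / 540,000 = 1,253,648.15.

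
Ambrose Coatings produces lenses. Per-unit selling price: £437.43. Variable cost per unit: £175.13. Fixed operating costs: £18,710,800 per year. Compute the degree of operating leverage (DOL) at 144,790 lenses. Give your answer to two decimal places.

1.97

Total contribution margin = 144,790 × £262.30 = £37,978,417.00.
Operating income = contribution − fixed costs = £37,978,417.00 − £18,710,800 = £19,267,617.00.
So DOL = total CM / EBIT = £37,978,417.00 / £19,267,617.00 = 1.9711.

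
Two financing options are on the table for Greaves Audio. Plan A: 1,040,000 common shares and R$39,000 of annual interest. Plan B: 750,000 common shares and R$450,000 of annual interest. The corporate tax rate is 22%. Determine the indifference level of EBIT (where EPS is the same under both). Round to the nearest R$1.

At indifference, (EBIT − 39,000)(1 − t)/1,040,000 = (EBIT − 450,000)(1 − t)/750,000.
Cancelling (1 − t) and cross-multiplying: 750,000·(EBIT − 39,000) = 1,040,000·(EBIT − 450,000).
EBIT × (1,040,000 − 750,000) = 450,000 × 1,040,000 − 39,000 × 750,000 = 438,750,000,000, so EBIT = 438,750,000,000 ÷ 290,000 = 1,512,931.03.

R$1,512,931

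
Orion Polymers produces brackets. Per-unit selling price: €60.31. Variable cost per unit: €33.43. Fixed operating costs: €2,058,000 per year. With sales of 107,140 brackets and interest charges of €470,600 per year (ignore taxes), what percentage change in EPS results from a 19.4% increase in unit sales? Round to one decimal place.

Contribution at this volume is 107,140 × €26.88 = €2,879,923.20.
EBIT = €2,879,923.20 − €2,058,000 = €821,923.20.
After interest of €470,600.00, pre-tax earnings = €351,323.20.
DCL = total CM / (EBIT − I) = €2,879,923.20 / €351,323.20 = 8.1974.
%ΔEPS = DCL × %ΔSales = 8.1974 × +19.4% = +159.0%.

+159.0%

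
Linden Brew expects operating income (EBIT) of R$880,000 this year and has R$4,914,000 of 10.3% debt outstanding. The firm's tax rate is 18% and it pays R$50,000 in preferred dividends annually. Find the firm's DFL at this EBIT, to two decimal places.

2.81

Interest = R$506,142.00.
Preferred dividends grossed up pre-tax: R$50,000 / (1 − 0.18) = R$60,975.61.
DFL = EBIT ÷ [EBIT − I − D_p/(1−t)] = R$880,000 ÷ [R$880,000 − R$506,142.00 − R$60,975.61] = R$880,000 ÷ R$312,882.39 = 2.8126.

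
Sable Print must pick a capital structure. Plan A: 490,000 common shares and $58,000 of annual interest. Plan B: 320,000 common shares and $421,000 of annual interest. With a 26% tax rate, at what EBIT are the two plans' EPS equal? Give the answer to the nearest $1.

$1,104,294

Set EPS_A = EPS_B: (EBIT − $58,000)(1 − 0.26) ÷ 490,000 = (EBIT − $421,000)(1 − 0.26) ÷ 320,000.
Cancelling (1 − t) and cross-multiplying: 320,000·(EBIT − 58,000) = 490,000·(EBIT − 421,000).
EBIT × (490,000 − 320,000) = 421,000 × 490,000 − 58,000 × 320,000 = 187,730,000,000, so EBIT = 187,730,000,000 ÷ 170,000 = 1,104,294.12.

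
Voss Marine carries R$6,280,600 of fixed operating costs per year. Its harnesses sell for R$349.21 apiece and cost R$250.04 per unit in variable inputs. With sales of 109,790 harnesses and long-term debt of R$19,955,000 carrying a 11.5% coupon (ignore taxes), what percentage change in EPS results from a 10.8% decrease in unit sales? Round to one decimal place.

At 109,790 units, contribution = 109,790 × R$99.17 = R$10,887,874.30.
Subtracting fixed costs: EBIT = R$10,887,874.30 − R$6,280,600 = R$4,607,274.30.
Interest = R$2,294,825.00, so EBIT − I = R$2,312,449.30.
Degree of combined leverage = contribution ÷ (EBIT − I) = R$10,887,874.30 ÷ R$2,312,449.30 = 4.7084.
EPS therefore changes by 4.7084 × (-10.8%) = -50.9%.

-50.9%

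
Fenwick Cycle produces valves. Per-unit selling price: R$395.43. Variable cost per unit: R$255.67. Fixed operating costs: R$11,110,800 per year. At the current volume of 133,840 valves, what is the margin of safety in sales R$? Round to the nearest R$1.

R$21,488,006

Each unit contributes R$395.43 − R$255.67 = R$139.76. Break-even units = R$11,110,800 ÷ R$139.76 = 79,499.14; break-even revenue = 79,499.14 × R$395.43 = R$31,436,345.48.
Current sales = 133,840 × R$395.43 = R$52,924,351.20.
Margin of safety = R$52,924,351.20 − R$31,436,345.48 = R$21,488,006.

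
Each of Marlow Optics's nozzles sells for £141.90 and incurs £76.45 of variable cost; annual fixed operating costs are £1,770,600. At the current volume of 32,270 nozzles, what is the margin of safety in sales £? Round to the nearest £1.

Contribution margin per unit = £141.90 − £76.45 = £65.45. Break-even units = £1,770,600 ÷ £65.45 = 27,052.71; break-even revenue = 27,052.71 × £141.90 = £3,838,779.83.
Current sales = 32,270 × £141.90 = £4,579,113.00.
Margin of safety = £4,579,113.00 − £3,838,779.83 = £740,333.

£740,333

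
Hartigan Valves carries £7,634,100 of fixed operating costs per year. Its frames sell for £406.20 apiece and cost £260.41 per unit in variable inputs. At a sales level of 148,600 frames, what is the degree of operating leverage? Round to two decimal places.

1.54

At 148,600 units, contribution = 148,600 × £145.79 = £21,664,394.00.
Subtracting fixed costs: EBIT = £21,664,394.00 − £7,634,100 = £14,030,294.00.
Degree of operating leverage = £21,664,394.00 / £14,030,294.00 = 1.5441.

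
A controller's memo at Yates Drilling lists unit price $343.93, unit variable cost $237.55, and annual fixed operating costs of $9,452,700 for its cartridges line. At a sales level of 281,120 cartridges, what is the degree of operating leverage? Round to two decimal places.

Total contribution margin = 281,120 × $106.38 = $29,905,545.60.
Subtracting fixed costs: EBIT = $29,905,545.60 − $9,452,700 = $20,452,845.60.
Degree of operating leverage = $29,905,545.60 / $20,452,845.60 = 1.4622.

1.46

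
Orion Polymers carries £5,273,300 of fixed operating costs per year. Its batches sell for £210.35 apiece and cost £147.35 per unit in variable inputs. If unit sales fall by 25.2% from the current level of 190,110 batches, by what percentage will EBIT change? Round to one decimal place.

At 190,110 units, contribution = 190,110 × £63.00 = £11,976,930.00.
Operating income = contribution − fixed costs = £11,976,930.00 − £5,273,300 = £6,703,630.00.
DOL = contribution ÷ EBIT = £11,976,930.00 ÷ £6,703,630.00 = 1.7866.
%ΔEBIT = DOL × %ΔSales = 1.7866 × -25.2% = -45.0%.

-45.0%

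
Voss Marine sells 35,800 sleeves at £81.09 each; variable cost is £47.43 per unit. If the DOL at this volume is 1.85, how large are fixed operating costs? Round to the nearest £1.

Contribution at this volume is 35,800 × £33.66 = £1,205,028.00.
DOL = contribution / EBIT, so EBIT = £1,205,028.00 / 1.85 = £651,366.49.
And FC = contribution − EBIT = £1,205,028.00 − £651,366.49 = £553,662.

£553,662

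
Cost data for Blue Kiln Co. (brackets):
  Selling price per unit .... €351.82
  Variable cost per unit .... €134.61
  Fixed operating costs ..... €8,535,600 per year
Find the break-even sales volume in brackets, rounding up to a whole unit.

39,297 brackets

Unit CM = price − variable cost = €351.82 − €134.61 = €217.21.
Units to break even: €8,535,600 ÷ €217.21 = 39,296.53, rounded up to 39,297.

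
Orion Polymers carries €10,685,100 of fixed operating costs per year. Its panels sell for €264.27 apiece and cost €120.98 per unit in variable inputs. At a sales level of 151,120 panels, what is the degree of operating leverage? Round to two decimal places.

1.97

Contribution at this volume is 151,120 × €143.29 = €21,653,984.80.
Subtracting fixed costs: EBIT = €21,653,984.80 − €10,685,100 = €10,968,884.80.
DOL = contribution ÷ EBIT = €21,653,984.80 ÷ €10,968,884.80 = 1.9741.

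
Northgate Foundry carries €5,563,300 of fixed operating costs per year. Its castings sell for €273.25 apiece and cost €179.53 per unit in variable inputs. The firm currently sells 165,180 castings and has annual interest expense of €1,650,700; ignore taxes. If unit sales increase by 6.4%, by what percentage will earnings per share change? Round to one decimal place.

+12.0%

At 165,180 units, contribution = 165,180 × €93.72 = €15,480,669.60.
Subtracting fixed costs: EBIT = €15,480,669.60 − €5,563,300 = €9,917,369.60.
Interest = €1,650,700.00, so EBIT − I = €8,266,669.60.
Degree of combined leverage = contribution ÷ (EBIT − I) = €15,480,669.60 ÷ €8,266,669.60 = 1.8727.
%ΔEPS = DCL × %ΔSales = 1.8727 × +6.4% = +12.0%.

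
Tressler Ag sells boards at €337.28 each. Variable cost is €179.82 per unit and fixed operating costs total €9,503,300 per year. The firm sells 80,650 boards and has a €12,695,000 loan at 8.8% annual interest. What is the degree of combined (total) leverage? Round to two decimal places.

Total contribution margin = 80,650 × €157.46 = €12,699,149.00.
Operating income = contribution − fixed costs = €12,699,149.00 − €9,503,300 = €3,195,849.00. Interest = €1,117,160.00.
DOL = €12,699,149.00 ÷ €3,195,849.00 = 3.9736; DFL = €3,195,849.00 ÷ €2,078,689.00 = 1.5374.
DCL = DOL × DFL = 3.9736 × 1.5374 = 6.1090.

6.11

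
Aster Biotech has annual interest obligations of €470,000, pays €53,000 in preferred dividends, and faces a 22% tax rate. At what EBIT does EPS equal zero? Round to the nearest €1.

Preferred dividends are paid after tax, so their pre-tax equivalent is €53,000 ÷ (1 − 0.22) = €67,948.72.
EPS = 0 when EBIT covers interest plus the pre-tax preferred burden: €470,000 + €67,948.72 = €537,948.72.

€537,949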